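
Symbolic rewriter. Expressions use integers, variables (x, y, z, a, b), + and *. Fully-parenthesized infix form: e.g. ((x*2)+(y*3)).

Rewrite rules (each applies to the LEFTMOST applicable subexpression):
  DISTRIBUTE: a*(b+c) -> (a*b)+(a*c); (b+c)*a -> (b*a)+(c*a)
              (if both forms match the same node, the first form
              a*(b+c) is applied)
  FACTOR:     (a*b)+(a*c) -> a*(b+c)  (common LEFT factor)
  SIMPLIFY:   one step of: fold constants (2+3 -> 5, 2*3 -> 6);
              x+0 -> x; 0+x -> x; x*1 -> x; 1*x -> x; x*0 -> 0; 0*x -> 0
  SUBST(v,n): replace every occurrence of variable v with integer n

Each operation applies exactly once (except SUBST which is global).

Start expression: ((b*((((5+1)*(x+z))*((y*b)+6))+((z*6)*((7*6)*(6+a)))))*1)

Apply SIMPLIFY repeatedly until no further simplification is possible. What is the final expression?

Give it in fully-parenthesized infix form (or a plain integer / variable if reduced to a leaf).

Answer: (b*(((6*(x+z))*((y*b)+6))+((z*6)*(42*(6+a)))))

Derivation:
Start: ((b*((((5+1)*(x+z))*((y*b)+6))+((z*6)*((7*6)*(6+a)))))*1)
Step 1: at root: ((b*((((5+1)*(x+z))*((y*b)+6))+((z*6)*((7*6)*(6+a)))))*1) -> (b*((((5+1)*(x+z))*((y*b)+6))+((z*6)*((7*6)*(6+a))))); overall: ((b*((((5+1)*(x+z))*((y*b)+6))+((z*6)*((7*6)*(6+a)))))*1) -> (b*((((5+1)*(x+z))*((y*b)+6))+((z*6)*((7*6)*(6+a)))))
Step 2: at RLLL: (5+1) -> 6; overall: (b*((((5+1)*(x+z))*((y*b)+6))+((z*6)*((7*6)*(6+a))))) -> (b*(((6*(x+z))*((y*b)+6))+((z*6)*((7*6)*(6+a)))))
Step 3: at RRRL: (7*6) -> 42; overall: (b*(((6*(x+z))*((y*b)+6))+((z*6)*((7*6)*(6+a))))) -> (b*(((6*(x+z))*((y*b)+6))+((z*6)*(42*(6+a)))))
Fixed point: (b*(((6*(x+z))*((y*b)+6))+((z*6)*(42*(6+a)))))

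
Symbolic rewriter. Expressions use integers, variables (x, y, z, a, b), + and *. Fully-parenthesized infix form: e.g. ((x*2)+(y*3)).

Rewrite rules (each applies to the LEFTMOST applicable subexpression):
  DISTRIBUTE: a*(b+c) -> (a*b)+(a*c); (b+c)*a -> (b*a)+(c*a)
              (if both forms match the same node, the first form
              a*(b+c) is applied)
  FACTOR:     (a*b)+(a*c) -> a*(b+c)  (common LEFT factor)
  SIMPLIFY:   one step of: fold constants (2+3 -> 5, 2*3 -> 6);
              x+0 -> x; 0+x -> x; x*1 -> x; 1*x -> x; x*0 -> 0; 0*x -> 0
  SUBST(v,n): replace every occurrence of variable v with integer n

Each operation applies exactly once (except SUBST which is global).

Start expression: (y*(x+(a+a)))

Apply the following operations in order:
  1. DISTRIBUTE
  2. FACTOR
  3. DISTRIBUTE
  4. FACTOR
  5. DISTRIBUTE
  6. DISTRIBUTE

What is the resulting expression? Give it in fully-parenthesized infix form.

Answer: ((y*x)+((y*a)+(y*a)))

Derivation:
Start: (y*(x+(a+a)))
Apply DISTRIBUTE at root (target: (y*(x+(a+a)))): (y*(x+(a+a))) -> ((y*x)+(y*(a+a)))
Apply FACTOR at root (target: ((y*x)+(y*(a+a)))): ((y*x)+(y*(a+a))) -> (y*(x+(a+a)))
Apply DISTRIBUTE at root (target: (y*(x+(a+a)))): (y*(x+(a+a))) -> ((y*x)+(y*(a+a)))
Apply FACTOR at root (target: ((y*x)+(y*(a+a)))): ((y*x)+(y*(a+a))) -> (y*(x+(a+a)))
Apply DISTRIBUTE at root (target: (y*(x+(a+a)))): (y*(x+(a+a))) -> ((y*x)+(y*(a+a)))
Apply DISTRIBUTE at R (target: (y*(a+a))): ((y*x)+(y*(a+a))) -> ((y*x)+((y*a)+(y*a)))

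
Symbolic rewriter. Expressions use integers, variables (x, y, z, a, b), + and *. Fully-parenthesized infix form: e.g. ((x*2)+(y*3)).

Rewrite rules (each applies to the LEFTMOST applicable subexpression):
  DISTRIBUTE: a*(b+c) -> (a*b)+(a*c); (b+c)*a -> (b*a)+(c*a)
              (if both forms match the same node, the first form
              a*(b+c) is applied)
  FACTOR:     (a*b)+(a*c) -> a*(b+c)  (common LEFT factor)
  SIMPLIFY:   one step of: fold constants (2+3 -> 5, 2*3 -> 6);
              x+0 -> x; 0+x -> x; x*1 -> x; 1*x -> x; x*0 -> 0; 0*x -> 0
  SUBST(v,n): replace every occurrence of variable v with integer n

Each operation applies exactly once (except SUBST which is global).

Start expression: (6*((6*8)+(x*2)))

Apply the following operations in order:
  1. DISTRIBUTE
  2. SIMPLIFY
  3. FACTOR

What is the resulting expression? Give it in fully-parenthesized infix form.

Answer: (6*(48+(x*2)))

Derivation:
Start: (6*((6*8)+(x*2)))
Apply DISTRIBUTE at root (target: (6*((6*8)+(x*2)))): (6*((6*8)+(x*2))) -> ((6*(6*8))+(6*(x*2)))
Apply SIMPLIFY at LR (target: (6*8)): ((6*(6*8))+(6*(x*2))) -> ((6*48)+(6*(x*2)))
Apply FACTOR at root (target: ((6*48)+(6*(x*2)))): ((6*48)+(6*(x*2))) -> (6*(48+(x*2)))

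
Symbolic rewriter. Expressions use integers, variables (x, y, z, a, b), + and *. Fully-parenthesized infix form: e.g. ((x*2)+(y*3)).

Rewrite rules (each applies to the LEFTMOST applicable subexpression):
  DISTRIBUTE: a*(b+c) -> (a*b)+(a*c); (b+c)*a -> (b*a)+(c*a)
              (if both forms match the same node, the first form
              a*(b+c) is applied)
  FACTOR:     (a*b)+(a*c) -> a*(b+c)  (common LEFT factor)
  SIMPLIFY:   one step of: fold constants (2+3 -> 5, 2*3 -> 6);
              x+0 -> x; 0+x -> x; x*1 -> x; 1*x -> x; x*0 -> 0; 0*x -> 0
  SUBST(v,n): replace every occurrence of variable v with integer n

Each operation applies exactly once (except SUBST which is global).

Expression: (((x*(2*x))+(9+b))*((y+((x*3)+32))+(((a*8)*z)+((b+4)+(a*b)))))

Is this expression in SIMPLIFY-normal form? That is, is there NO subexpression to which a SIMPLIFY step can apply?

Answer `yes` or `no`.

Expression: (((x*(2*x))+(9+b))*((y+((x*3)+32))+(((a*8)*z)+((b+4)+(a*b)))))
Scanning for simplifiable subexpressions (pre-order)...
  at root: (((x*(2*x))+(9+b))*((y+((x*3)+32))+(((a*8)*z)+((b+4)+(a*b))))) (not simplifiable)
  at L: ((x*(2*x))+(9+b)) (not simplifiable)
  at LL: (x*(2*x)) (not simplifiable)
  at LLR: (2*x) (not simplifiable)
  at LR: (9+b) (not simplifiable)
  at R: ((y+((x*3)+32))+(((a*8)*z)+((b+4)+(a*b)))) (not simplifiable)
  at RL: (y+((x*3)+32)) (not simplifiable)
  at RLR: ((x*3)+32) (not simplifiable)
  at RLRL: (x*3) (not simplifiable)
  at RR: (((a*8)*z)+((b+4)+(a*b))) (not simplifiable)
  at RRL: ((a*8)*z) (not simplifiable)
  at RRLL: (a*8) (not simplifiable)
  at RRR: ((b+4)+(a*b)) (not simplifiable)
  at RRRL: (b+4) (not simplifiable)
  at RRRR: (a*b) (not simplifiable)
Result: no simplifiable subexpression found -> normal form.

Answer: yes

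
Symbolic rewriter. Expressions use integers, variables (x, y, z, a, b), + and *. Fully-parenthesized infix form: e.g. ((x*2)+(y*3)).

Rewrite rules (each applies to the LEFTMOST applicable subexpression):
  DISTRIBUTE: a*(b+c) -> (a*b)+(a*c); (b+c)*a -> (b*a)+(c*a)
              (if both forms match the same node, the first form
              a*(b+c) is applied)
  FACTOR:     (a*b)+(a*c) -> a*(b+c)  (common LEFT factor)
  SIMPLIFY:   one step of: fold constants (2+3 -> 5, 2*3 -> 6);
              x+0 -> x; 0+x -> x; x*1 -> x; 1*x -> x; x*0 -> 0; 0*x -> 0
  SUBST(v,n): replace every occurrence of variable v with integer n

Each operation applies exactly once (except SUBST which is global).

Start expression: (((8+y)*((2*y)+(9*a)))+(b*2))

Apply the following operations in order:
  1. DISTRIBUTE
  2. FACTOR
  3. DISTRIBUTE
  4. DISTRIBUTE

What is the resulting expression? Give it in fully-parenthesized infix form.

Start: (((8+y)*((2*y)+(9*a)))+(b*2))
Apply DISTRIBUTE at L (target: ((8+y)*((2*y)+(9*a)))): (((8+y)*((2*y)+(9*a)))+(b*2)) -> ((((8+y)*(2*y))+((8+y)*(9*a)))+(b*2))
Apply FACTOR at L (target: (((8+y)*(2*y))+((8+y)*(9*a)))): ((((8+y)*(2*y))+((8+y)*(9*a)))+(b*2)) -> (((8+y)*((2*y)+(9*a)))+(b*2))
Apply DISTRIBUTE at L (target: ((8+y)*((2*y)+(9*a)))): (((8+y)*((2*y)+(9*a)))+(b*2)) -> ((((8+y)*(2*y))+((8+y)*(9*a)))+(b*2))
Apply DISTRIBUTE at LL (target: ((8+y)*(2*y))): ((((8+y)*(2*y))+((8+y)*(9*a)))+(b*2)) -> ((((8*(2*y))+(y*(2*y)))+((8+y)*(9*a)))+(b*2))

Answer: ((((8*(2*y))+(y*(2*y)))+((8+y)*(9*a)))+(b*2))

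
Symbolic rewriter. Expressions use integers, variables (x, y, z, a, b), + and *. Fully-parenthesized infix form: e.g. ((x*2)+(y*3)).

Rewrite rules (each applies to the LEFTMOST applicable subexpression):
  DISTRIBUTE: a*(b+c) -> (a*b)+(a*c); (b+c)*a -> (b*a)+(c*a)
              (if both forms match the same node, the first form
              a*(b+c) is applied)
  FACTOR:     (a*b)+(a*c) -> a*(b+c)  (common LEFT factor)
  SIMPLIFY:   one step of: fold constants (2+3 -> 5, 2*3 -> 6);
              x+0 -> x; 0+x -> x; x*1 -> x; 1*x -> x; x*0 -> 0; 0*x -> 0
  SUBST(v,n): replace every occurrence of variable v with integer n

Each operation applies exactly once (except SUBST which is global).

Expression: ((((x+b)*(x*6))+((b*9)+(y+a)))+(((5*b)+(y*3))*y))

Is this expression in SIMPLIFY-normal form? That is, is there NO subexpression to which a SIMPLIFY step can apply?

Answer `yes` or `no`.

Answer: yes

Derivation:
Expression: ((((x+b)*(x*6))+((b*9)+(y+a)))+(((5*b)+(y*3))*y))
Scanning for simplifiable subexpressions (pre-order)...
  at root: ((((x+b)*(x*6))+((b*9)+(y+a)))+(((5*b)+(y*3))*y)) (not simplifiable)
  at L: (((x+b)*(x*6))+((b*9)+(y+a))) (not simplifiable)
  at LL: ((x+b)*(x*6)) (not simplifiable)
  at LLL: (x+b) (not simplifiable)
  at LLR: (x*6) (not simplifiable)
  at LR: ((b*9)+(y+a)) (not simplifiable)
  at LRL: (b*9) (not simplifiable)
  at LRR: (y+a) (not simplifiable)
  at R: (((5*b)+(y*3))*y) (not simplifiable)
  at RL: ((5*b)+(y*3)) (not simplifiable)
  at RLL: (5*b) (not simplifiable)
  at RLR: (y*3) (not simplifiable)
Result: no simplifiable subexpression found -> normal form.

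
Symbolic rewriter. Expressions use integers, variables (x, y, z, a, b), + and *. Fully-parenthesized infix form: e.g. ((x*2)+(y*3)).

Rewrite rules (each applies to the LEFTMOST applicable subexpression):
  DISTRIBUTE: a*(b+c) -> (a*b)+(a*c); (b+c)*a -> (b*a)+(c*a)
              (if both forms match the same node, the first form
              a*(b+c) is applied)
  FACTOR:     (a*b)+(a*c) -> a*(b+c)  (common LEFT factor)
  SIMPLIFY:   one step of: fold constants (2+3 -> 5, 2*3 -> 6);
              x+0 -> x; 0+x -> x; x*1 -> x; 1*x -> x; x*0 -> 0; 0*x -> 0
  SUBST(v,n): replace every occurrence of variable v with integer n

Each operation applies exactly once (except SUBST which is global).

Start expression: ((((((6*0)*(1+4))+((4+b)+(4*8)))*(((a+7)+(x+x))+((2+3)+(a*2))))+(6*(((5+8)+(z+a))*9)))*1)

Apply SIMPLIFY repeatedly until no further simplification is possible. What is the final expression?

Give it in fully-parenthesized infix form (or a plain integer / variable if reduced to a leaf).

Answer: ((((4+b)+32)*(((a+7)+(x+x))+(5+(a*2))))+(6*((13+(z+a))*9)))

Derivation:
Start: ((((((6*0)*(1+4))+((4+b)+(4*8)))*(((a+7)+(x+x))+((2+3)+(a*2))))+(6*(((5+8)+(z+a))*9)))*1)
Step 1: at root: ((((((6*0)*(1+4))+((4+b)+(4*8)))*(((a+7)+(x+x))+((2+3)+(a*2))))+(6*(((5+8)+(z+a))*9)))*1) -> (((((6*0)*(1+4))+((4+b)+(4*8)))*(((a+7)+(x+x))+((2+3)+(a*2))))+(6*(((5+8)+(z+a))*9))); overall: ((((((6*0)*(1+4))+((4+b)+(4*8)))*(((a+7)+(x+x))+((2+3)+(a*2))))+(6*(((5+8)+(z+a))*9)))*1) -> (((((6*0)*(1+4))+((4+b)+(4*8)))*(((a+7)+(x+x))+((2+3)+(a*2))))+(6*(((5+8)+(z+a))*9)))
Step 2: at LLLL: (6*0) -> 0; overall: (((((6*0)*(1+4))+((4+b)+(4*8)))*(((a+7)+(x+x))+((2+3)+(a*2))))+(6*(((5+8)+(z+a))*9))) -> ((((0*(1+4))+((4+b)+(4*8)))*(((a+7)+(x+x))+((2+3)+(a*2))))+(6*(((5+8)+(z+a))*9)))
Step 3: at LLL: (0*(1+4)) -> 0; overall: ((((0*(1+4))+((4+b)+(4*8)))*(((a+7)+(x+x))+((2+3)+(a*2))))+(6*(((5+8)+(z+a))*9))) -> (((0+((4+b)+(4*8)))*(((a+7)+(x+x))+((2+3)+(a*2))))+(6*(((5+8)+(z+a))*9)))
Step 4: at LL: (0+((4+b)+(4*8))) -> ((4+b)+(4*8)); overall: (((0+((4+b)+(4*8)))*(((a+7)+(x+x))+((2+3)+(a*2))))+(6*(((5+8)+(z+a))*9))) -> ((((4+b)+(4*8))*(((a+7)+(x+x))+((2+3)+(a*2))))+(6*(((5+8)+(z+a))*9)))
Step 5: at LLR: (4*8) -> 32; overall: ((((4+b)+(4*8))*(((a+7)+(x+x))+((2+3)+(a*2))))+(6*(((5+8)+(z+a))*9))) -> ((((4+b)+32)*(((a+7)+(x+x))+((2+3)+(a*2))))+(6*(((5+8)+(z+a))*9)))
Step 6: at LRRL: (2+3) -> 5; overall: ((((4+b)+32)*(((a+7)+(x+x))+((2+3)+(a*2))))+(6*(((5+8)+(z+a))*9))) -> ((((4+b)+32)*(((a+7)+(x+x))+(5+(a*2))))+(6*(((5+8)+(z+a))*9)))
Step 7: at RRLL: (5+8) -> 13; overall: ((((4+b)+32)*(((a+7)+(x+x))+(5+(a*2))))+(6*(((5+8)+(z+a))*9))) -> ((((4+b)+32)*(((a+7)+(x+x))+(5+(a*2))))+(6*((13+(z+a))*9)))
Fixed point: ((((4+b)+32)*(((a+7)+(x+x))+(5+(a*2))))+(6*((13+(z+a))*9)))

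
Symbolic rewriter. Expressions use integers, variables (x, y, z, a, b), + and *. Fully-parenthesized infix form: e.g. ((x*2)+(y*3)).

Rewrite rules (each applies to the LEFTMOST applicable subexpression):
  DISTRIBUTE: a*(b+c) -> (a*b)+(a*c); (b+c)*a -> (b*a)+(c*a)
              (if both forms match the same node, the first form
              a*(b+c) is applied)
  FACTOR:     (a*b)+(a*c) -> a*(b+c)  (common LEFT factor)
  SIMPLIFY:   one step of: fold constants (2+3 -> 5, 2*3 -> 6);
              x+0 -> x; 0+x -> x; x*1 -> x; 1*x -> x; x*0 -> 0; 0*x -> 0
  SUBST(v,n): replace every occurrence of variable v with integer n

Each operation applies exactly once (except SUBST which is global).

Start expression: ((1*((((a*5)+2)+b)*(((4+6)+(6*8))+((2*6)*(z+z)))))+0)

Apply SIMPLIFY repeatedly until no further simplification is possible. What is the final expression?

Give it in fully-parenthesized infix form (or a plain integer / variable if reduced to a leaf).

Answer: ((((a*5)+2)+b)*(58+(12*(z+z))))

Derivation:
Start: ((1*((((a*5)+2)+b)*(((4+6)+(6*8))+((2*6)*(z+z)))))+0)
Step 1: at root: ((1*((((a*5)+2)+b)*(((4+6)+(6*8))+((2*6)*(z+z)))))+0) -> (1*((((a*5)+2)+b)*(((4+6)+(6*8))+((2*6)*(z+z))))); overall: ((1*((((a*5)+2)+b)*(((4+6)+(6*8))+((2*6)*(z+z)))))+0) -> (1*((((a*5)+2)+b)*(((4+6)+(6*8))+((2*6)*(z+z)))))
Step 2: at root: (1*((((a*5)+2)+b)*(((4+6)+(6*8))+((2*6)*(z+z))))) -> ((((a*5)+2)+b)*(((4+6)+(6*8))+((2*6)*(z+z)))); overall: (1*((((a*5)+2)+b)*(((4+6)+(6*8))+((2*6)*(z+z))))) -> ((((a*5)+2)+b)*(((4+6)+(6*8))+((2*6)*(z+z))))
Step 3: at RLL: (4+6) -> 10; overall: ((((a*5)+2)+b)*(((4+6)+(6*8))+((2*6)*(z+z)))) -> ((((a*5)+2)+b)*((10+(6*8))+((2*6)*(z+z))))
Step 4: at RLR: (6*8) -> 48; overall: ((((a*5)+2)+b)*((10+(6*8))+((2*6)*(z+z)))) -> ((((a*5)+2)+b)*((10+48)+((2*6)*(z+z))))
Step 5: at RL: (10+48) -> 58; overall: ((((a*5)+2)+b)*((10+48)+((2*6)*(z+z)))) -> ((((a*5)+2)+b)*(58+((2*6)*(z+z))))
Step 6: at RRL: (2*6) -> 12; overall: ((((a*5)+2)+b)*(58+((2*6)*(z+z)))) -> ((((a*5)+2)+b)*(58+(12*(z+z))))
Fixed point: ((((a*5)+2)+b)*(58+(12*(z+z))))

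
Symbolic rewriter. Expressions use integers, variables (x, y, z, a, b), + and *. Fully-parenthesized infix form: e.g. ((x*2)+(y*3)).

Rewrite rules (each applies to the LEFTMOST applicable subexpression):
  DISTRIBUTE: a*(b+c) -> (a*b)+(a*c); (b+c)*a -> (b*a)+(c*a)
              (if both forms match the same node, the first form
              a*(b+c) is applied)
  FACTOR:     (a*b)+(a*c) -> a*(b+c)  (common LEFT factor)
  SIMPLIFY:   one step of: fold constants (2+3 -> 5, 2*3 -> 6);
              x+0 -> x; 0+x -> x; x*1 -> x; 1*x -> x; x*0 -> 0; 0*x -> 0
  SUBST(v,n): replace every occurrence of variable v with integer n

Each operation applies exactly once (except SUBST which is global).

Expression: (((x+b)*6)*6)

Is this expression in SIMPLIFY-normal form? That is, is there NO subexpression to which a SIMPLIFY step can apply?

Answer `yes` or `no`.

Expression: (((x+b)*6)*6)
Scanning for simplifiable subexpressions (pre-order)...
  at root: (((x+b)*6)*6) (not simplifiable)
  at L: ((x+b)*6) (not simplifiable)
  at LL: (x+b) (not simplifiable)
Result: no simplifiable subexpression found -> normal form.

Answer: yes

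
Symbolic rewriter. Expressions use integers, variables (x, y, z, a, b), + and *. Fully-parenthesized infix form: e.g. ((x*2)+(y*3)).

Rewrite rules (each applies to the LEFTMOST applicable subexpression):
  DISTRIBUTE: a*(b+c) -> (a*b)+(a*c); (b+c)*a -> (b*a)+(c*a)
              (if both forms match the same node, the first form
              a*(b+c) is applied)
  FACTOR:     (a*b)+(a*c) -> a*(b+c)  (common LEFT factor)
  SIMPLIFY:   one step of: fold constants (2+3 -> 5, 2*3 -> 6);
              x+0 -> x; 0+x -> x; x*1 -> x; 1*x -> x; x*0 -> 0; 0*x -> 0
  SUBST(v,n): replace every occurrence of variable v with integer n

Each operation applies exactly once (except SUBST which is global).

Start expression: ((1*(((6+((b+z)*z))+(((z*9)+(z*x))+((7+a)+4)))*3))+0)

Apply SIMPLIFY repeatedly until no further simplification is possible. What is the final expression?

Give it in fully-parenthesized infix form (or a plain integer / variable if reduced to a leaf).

Start: ((1*(((6+((b+z)*z))+(((z*9)+(z*x))+((7+a)+4)))*3))+0)
Step 1: at root: ((1*(((6+((b+z)*z))+(((z*9)+(z*x))+((7+a)+4)))*3))+0) -> (1*(((6+((b+z)*z))+(((z*9)+(z*x))+((7+a)+4)))*3)); overall: ((1*(((6+((b+z)*z))+(((z*9)+(z*x))+((7+a)+4)))*3))+0) -> (1*(((6+((b+z)*z))+(((z*9)+(z*x))+((7+a)+4)))*3))
Step 2: at root: (1*(((6+((b+z)*z))+(((z*9)+(z*x))+((7+a)+4)))*3)) -> (((6+((b+z)*z))+(((z*9)+(z*x))+((7+a)+4)))*3); overall: (1*(((6+((b+z)*z))+(((z*9)+(z*x))+((7+a)+4)))*3)) -> (((6+((b+z)*z))+(((z*9)+(z*x))+((7+a)+4)))*3)
Fixed point: (((6+((b+z)*z))+(((z*9)+(z*x))+((7+a)+4)))*3)

Answer: (((6+((b+z)*z))+(((z*9)+(z*x))+((7+a)+4)))*3)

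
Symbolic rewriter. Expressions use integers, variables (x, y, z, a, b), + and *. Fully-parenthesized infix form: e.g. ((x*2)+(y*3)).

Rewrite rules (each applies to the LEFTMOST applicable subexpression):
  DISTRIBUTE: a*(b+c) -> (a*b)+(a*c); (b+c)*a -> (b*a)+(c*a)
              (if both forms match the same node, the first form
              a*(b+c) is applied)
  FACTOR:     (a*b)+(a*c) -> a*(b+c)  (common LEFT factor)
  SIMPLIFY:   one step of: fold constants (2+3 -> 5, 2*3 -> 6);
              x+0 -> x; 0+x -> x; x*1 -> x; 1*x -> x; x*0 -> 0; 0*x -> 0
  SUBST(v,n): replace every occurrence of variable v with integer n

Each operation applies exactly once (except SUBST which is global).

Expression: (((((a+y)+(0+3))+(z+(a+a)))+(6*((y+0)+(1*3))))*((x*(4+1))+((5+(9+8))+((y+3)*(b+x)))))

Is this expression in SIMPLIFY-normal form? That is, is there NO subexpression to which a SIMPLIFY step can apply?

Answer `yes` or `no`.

Answer: no

Derivation:
Expression: (((((a+y)+(0+3))+(z+(a+a)))+(6*((y+0)+(1*3))))*((x*(4+1))+((5+(9+8))+((y+3)*(b+x)))))
Scanning for simplifiable subexpressions (pre-order)...
  at root: (((((a+y)+(0+3))+(z+(a+a)))+(6*((y+0)+(1*3))))*((x*(4+1))+((5+(9+8))+((y+3)*(b+x))))) (not simplifiable)
  at L: ((((a+y)+(0+3))+(z+(a+a)))+(6*((y+0)+(1*3)))) (not simplifiable)
  at LL: (((a+y)+(0+3))+(z+(a+a))) (not simplifiable)
  at LLL: ((a+y)+(0+3)) (not simplifiable)
  at LLLL: (a+y) (not simplifiable)
  at LLLR: (0+3) (SIMPLIFIABLE)
  at LLR: (z+(a+a)) (not simplifiable)
  at LLRR: (a+a) (not simplifiable)
  at LR: (6*((y+0)+(1*3))) (not simplifiable)
  at LRR: ((y+0)+(1*3)) (not simplifiable)
  at LRRL: (y+0) (SIMPLIFIABLE)
  at LRRR: (1*3) (SIMPLIFIABLE)
  at R: ((x*(4+1))+((5+(9+8))+((y+3)*(b+x)))) (not simplifiable)
  at RL: (x*(4+1)) (not simplifiable)
  at RLR: (4+1) (SIMPLIFIABLE)
  at RR: ((5+(9+8))+((y+3)*(b+x))) (not simplifiable)
  at RRL: (5+(9+8)) (not simplifiable)
  at RRLR: (9+8) (SIMPLIFIABLE)
  at RRR: ((y+3)*(b+x)) (not simplifiable)
  at RRRL: (y+3) (not simplifiable)
  at RRRR: (b+x) (not simplifiable)
Found simplifiable subexpr at path LLLR: (0+3)
One SIMPLIFY step would give: (((((a+y)+3)+(z+(a+a)))+(6*((y+0)+(1*3))))*((x*(4+1))+((5+(9+8))+((y+3)*(b+x)))))
-> NOT in normal form.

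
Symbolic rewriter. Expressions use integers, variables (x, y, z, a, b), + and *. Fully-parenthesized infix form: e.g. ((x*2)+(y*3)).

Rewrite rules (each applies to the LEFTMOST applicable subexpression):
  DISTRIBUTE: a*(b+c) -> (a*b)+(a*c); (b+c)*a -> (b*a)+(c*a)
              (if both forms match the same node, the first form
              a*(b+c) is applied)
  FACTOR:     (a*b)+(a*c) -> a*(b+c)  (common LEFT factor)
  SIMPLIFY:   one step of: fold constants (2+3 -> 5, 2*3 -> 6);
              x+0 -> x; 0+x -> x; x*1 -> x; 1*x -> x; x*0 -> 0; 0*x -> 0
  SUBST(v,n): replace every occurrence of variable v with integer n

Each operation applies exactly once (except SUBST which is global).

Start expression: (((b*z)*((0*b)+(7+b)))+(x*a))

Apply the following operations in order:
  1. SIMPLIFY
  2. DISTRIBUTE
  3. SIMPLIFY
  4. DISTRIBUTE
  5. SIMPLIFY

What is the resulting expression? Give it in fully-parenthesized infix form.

Start: (((b*z)*((0*b)+(7+b)))+(x*a))
Apply SIMPLIFY at LRL (target: (0*b)): (((b*z)*((0*b)+(7+b)))+(x*a)) -> (((b*z)*(0+(7+b)))+(x*a))
Apply DISTRIBUTE at L (target: ((b*z)*(0+(7+b)))): (((b*z)*(0+(7+b)))+(x*a)) -> ((((b*z)*0)+((b*z)*(7+b)))+(x*a))
Apply SIMPLIFY at LL (target: ((b*z)*0)): ((((b*z)*0)+((b*z)*(7+b)))+(x*a)) -> ((0+((b*z)*(7+b)))+(x*a))
Apply DISTRIBUTE at LR (target: ((b*z)*(7+b))): ((0+((b*z)*(7+b)))+(x*a)) -> ((0+(((b*z)*7)+((b*z)*b)))+(x*a))
Apply SIMPLIFY at L (target: (0+(((b*z)*7)+((b*z)*b)))): ((0+(((b*z)*7)+((b*z)*b)))+(x*a)) -> ((((b*z)*7)+((b*z)*b))+(x*a))

Answer: ((((b*z)*7)+((b*z)*b))+(x*a))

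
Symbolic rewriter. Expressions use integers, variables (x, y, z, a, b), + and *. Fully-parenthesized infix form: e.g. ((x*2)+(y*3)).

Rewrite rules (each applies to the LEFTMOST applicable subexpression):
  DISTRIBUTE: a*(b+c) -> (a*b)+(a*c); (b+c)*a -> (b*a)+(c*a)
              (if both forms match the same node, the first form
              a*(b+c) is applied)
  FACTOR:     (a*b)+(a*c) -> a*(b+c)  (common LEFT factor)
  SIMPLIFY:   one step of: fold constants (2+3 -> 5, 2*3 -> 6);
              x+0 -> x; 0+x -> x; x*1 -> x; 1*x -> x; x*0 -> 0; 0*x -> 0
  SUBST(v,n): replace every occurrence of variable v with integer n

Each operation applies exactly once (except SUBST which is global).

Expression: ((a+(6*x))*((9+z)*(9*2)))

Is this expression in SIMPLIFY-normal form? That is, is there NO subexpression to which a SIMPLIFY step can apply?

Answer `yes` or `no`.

Answer: no

Derivation:
Expression: ((a+(6*x))*((9+z)*(9*2)))
Scanning for simplifiable subexpressions (pre-order)...
  at root: ((a+(6*x))*((9+z)*(9*2))) (not simplifiable)
  at L: (a+(6*x)) (not simplifiable)
  at LR: (6*x) (not simplifiable)
  at R: ((9+z)*(9*2)) (not simplifiable)
  at RL: (9+z) (not simplifiable)
  at RR: (9*2) (SIMPLIFIABLE)
Found simplifiable subexpr at path RR: (9*2)
One SIMPLIFY step would give: ((a+(6*x))*((9+z)*18))
-> NOT in normal form.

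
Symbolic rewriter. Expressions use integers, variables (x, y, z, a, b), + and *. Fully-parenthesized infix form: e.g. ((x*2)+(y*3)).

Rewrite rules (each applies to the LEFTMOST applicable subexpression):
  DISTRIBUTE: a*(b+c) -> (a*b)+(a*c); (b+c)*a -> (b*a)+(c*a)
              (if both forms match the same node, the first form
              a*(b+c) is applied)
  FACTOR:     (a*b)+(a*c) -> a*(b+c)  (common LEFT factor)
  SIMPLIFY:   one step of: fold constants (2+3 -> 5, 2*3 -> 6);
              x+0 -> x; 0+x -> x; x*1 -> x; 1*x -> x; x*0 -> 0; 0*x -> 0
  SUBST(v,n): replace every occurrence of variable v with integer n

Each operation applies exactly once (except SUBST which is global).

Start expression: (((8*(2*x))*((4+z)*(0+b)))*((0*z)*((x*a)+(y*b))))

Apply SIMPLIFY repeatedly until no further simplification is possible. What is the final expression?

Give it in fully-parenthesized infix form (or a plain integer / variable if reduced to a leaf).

Answer: 0

Derivation:
Start: (((8*(2*x))*((4+z)*(0+b)))*((0*z)*((x*a)+(y*b))))
Step 1: at LRR: (0+b) -> b; overall: (((8*(2*x))*((4+z)*(0+b)))*((0*z)*((x*a)+(y*b)))) -> (((8*(2*x))*((4+z)*b))*((0*z)*((x*a)+(y*b))))
Step 2: at RL: (0*z) -> 0; overall: (((8*(2*x))*((4+z)*b))*((0*z)*((x*a)+(y*b)))) -> (((8*(2*x))*((4+z)*b))*(0*((x*a)+(y*b))))
Step 3: at R: (0*((x*a)+(y*b))) -> 0; overall: (((8*(2*x))*((4+z)*b))*(0*((x*a)+(y*b)))) -> (((8*(2*x))*((4+z)*b))*0)
Step 4: at root: (((8*(2*x))*((4+z)*b))*0) -> 0; overall: (((8*(2*x))*((4+z)*b))*0) -> 0
Fixed point: 0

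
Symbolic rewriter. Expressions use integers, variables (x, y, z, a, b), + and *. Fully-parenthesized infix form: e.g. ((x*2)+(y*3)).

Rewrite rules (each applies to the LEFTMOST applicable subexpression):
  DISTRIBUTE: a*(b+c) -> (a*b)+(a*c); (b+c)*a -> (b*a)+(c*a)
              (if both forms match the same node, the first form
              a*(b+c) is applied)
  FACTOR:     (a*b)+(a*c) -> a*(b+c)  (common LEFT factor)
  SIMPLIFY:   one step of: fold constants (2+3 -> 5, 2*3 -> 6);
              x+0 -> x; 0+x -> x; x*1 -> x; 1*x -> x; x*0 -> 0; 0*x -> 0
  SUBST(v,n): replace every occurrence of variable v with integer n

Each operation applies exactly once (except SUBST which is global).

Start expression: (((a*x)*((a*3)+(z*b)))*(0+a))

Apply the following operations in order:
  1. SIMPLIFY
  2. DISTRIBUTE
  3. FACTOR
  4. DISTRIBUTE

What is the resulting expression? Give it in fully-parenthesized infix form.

Start: (((a*x)*((a*3)+(z*b)))*(0+a))
Apply SIMPLIFY at R (target: (0+a)): (((a*x)*((a*3)+(z*b)))*(0+a)) -> (((a*x)*((a*3)+(z*b)))*a)
Apply DISTRIBUTE at L (target: ((a*x)*((a*3)+(z*b)))): (((a*x)*((a*3)+(z*b)))*a) -> ((((a*x)*(a*3))+((a*x)*(z*b)))*a)
Apply FACTOR at L (target: (((a*x)*(a*3))+((a*x)*(z*b)))): ((((a*x)*(a*3))+((a*x)*(z*b)))*a) -> (((a*x)*((a*3)+(z*b)))*a)
Apply DISTRIBUTE at L (target: ((a*x)*((a*3)+(z*b)))): (((a*x)*((a*3)+(z*b)))*a) -> ((((a*x)*(a*3))+((a*x)*(z*b)))*a)

Answer: ((((a*x)*(a*3))+((a*x)*(z*b)))*a)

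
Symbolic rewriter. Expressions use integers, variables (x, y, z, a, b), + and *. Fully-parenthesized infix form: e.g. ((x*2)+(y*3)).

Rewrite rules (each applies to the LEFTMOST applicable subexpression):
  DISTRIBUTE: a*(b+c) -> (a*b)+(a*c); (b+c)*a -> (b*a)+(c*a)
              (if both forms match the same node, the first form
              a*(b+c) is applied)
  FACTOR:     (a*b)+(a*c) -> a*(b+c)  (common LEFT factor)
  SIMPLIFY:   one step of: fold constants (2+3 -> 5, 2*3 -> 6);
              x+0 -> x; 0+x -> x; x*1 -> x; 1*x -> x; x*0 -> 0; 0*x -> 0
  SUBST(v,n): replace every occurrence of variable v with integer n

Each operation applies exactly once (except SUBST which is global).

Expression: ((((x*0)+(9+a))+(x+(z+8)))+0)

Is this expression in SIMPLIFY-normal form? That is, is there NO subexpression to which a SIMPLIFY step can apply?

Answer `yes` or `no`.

Expression: ((((x*0)+(9+a))+(x+(z+8)))+0)
Scanning for simplifiable subexpressions (pre-order)...
  at root: ((((x*0)+(9+a))+(x+(z+8)))+0) (SIMPLIFIABLE)
  at L: (((x*0)+(9+a))+(x+(z+8))) (not simplifiable)
  at LL: ((x*0)+(9+a)) (not simplifiable)
  at LLL: (x*0) (SIMPLIFIABLE)
  at LLR: (9+a) (not simplifiable)
  at LR: (x+(z+8)) (not simplifiable)
  at LRR: (z+8) (not simplifiable)
Found simplifiable subexpr at path root: ((((x*0)+(9+a))+(x+(z+8)))+0)
One SIMPLIFY step would give: (((x*0)+(9+a))+(x+(z+8)))
-> NOT in normal form.

Answer: no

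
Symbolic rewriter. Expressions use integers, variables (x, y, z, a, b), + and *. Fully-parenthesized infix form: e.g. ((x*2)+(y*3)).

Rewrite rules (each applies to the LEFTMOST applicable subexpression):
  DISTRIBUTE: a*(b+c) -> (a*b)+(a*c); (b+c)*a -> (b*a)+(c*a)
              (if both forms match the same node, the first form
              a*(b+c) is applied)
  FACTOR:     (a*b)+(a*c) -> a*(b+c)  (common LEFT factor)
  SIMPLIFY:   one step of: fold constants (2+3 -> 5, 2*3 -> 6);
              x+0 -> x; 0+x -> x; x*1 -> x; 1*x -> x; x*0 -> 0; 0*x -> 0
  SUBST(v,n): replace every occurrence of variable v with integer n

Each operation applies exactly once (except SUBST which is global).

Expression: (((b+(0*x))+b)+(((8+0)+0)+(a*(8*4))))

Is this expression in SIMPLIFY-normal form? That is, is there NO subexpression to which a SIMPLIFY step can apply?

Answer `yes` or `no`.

Answer: no

Derivation:
Expression: (((b+(0*x))+b)+(((8+0)+0)+(a*(8*4))))
Scanning for simplifiable subexpressions (pre-order)...
  at root: (((b+(0*x))+b)+(((8+0)+0)+(a*(8*4)))) (not simplifiable)
  at L: ((b+(0*x))+b) (not simplifiable)
  at LL: (b+(0*x)) (not simplifiable)
  at LLR: (0*x) (SIMPLIFIABLE)
  at R: (((8+0)+0)+(a*(8*4))) (not simplifiable)
  at RL: ((8+0)+0) (SIMPLIFIABLE)
  at RLL: (8+0) (SIMPLIFIABLE)
  at RR: (a*(8*4)) (not simplifiable)
  at RRR: (8*4) (SIMPLIFIABLE)
Found simplifiable subexpr at path LLR: (0*x)
One SIMPLIFY step would give: (((b+0)+b)+(((8+0)+0)+(a*(8*4))))
-> NOT in normal form.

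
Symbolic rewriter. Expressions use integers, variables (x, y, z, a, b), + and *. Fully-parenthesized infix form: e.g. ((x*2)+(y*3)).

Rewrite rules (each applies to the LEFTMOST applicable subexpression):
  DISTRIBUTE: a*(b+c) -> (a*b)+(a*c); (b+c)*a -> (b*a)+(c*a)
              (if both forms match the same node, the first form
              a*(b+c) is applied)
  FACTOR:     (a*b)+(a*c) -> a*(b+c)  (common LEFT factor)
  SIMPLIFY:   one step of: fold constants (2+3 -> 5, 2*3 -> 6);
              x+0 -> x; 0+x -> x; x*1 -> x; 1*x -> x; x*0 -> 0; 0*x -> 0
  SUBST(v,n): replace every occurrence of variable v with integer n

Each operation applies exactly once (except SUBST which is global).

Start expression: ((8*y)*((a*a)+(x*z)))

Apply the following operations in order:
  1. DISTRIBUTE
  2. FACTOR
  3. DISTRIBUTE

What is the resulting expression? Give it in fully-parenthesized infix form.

Start: ((8*y)*((a*a)+(x*z)))
Apply DISTRIBUTE at root (target: ((8*y)*((a*a)+(x*z)))): ((8*y)*((a*a)+(x*z))) -> (((8*y)*(a*a))+((8*y)*(x*z)))
Apply FACTOR at root (target: (((8*y)*(a*a))+((8*y)*(x*z)))): (((8*y)*(a*a))+((8*y)*(x*z))) -> ((8*y)*((a*a)+(x*z)))
Apply DISTRIBUTE at root (target: ((8*y)*((a*a)+(x*z)))): ((8*y)*((a*a)+(x*z))) -> (((8*y)*(a*a))+((8*y)*(x*z)))

Answer: (((8*y)*(a*a))+((8*y)*(x*z)))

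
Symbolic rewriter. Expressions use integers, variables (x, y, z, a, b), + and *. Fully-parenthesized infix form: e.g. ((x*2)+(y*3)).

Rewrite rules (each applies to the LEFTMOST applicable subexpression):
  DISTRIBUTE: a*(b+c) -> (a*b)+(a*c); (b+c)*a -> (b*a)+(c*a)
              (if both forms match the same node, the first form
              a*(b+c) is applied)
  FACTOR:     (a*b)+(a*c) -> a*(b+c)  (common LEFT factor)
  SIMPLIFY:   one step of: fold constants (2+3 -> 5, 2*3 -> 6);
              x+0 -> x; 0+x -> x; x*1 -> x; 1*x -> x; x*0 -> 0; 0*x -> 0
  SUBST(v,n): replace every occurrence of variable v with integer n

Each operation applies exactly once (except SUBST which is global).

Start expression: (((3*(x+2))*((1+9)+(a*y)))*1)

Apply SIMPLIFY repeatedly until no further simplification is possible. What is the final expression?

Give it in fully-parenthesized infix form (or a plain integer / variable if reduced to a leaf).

Start: (((3*(x+2))*((1+9)+(a*y)))*1)
Step 1: at root: (((3*(x+2))*((1+9)+(a*y)))*1) -> ((3*(x+2))*((1+9)+(a*y))); overall: (((3*(x+2))*((1+9)+(a*y)))*1) -> ((3*(x+2))*((1+9)+(a*y)))
Step 2: at RL: (1+9) -> 10; overall: ((3*(x+2))*((1+9)+(a*y))) -> ((3*(x+2))*(10+(a*y)))
Fixed point: ((3*(x+2))*(10+(a*y)))

Answer: ((3*(x+2))*(10+(a*y)))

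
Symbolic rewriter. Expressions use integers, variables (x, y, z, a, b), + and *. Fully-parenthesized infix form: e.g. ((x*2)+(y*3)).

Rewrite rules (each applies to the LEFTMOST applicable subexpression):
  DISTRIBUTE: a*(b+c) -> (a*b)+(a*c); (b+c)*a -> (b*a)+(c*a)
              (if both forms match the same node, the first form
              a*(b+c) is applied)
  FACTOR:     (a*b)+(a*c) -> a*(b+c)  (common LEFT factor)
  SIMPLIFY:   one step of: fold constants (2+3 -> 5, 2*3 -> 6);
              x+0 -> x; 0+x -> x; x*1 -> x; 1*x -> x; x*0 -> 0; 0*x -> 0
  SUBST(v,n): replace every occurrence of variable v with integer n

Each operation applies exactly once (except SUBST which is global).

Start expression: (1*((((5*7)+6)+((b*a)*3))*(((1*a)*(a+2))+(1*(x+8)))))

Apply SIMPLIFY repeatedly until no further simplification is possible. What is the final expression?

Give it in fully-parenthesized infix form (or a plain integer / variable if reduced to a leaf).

Answer: ((41+((b*a)*3))*((a*(a+2))+(x+8)))

Derivation:
Start: (1*((((5*7)+6)+((b*a)*3))*(((1*a)*(a+2))+(1*(x+8)))))
Step 1: at root: (1*((((5*7)+6)+((b*a)*3))*(((1*a)*(a+2))+(1*(x+8))))) -> ((((5*7)+6)+((b*a)*3))*(((1*a)*(a+2))+(1*(x+8)))); overall: (1*((((5*7)+6)+((b*a)*3))*(((1*a)*(a+2))+(1*(x+8))))) -> ((((5*7)+6)+((b*a)*3))*(((1*a)*(a+2))+(1*(x+8))))
Step 2: at LLL: (5*7) -> 35; overall: ((((5*7)+6)+((b*a)*3))*(((1*a)*(a+2))+(1*(x+8)))) -> (((35+6)+((b*a)*3))*(((1*a)*(a+2))+(1*(x+8))))
Step 3: at LL: (35+6) -> 41; overall: (((35+6)+((b*a)*3))*(((1*a)*(a+2))+(1*(x+8)))) -> ((41+((b*a)*3))*(((1*a)*(a+2))+(1*(x+8))))
Step 4: at RLL: (1*a) -> a; overall: ((41+((b*a)*3))*(((1*a)*(a+2))+(1*(x+8)))) -> ((41+((b*a)*3))*((a*(a+2))+(1*(x+8))))
Step 5: at RR: (1*(x+8)) -> (x+8); overall: ((41+((b*a)*3))*((a*(a+2))+(1*(x+8)))) -> ((41+((b*a)*3))*((a*(a+2))+(x+8)))
Fixed point: ((41+((b*a)*3))*((a*(a+2))+(x+8)))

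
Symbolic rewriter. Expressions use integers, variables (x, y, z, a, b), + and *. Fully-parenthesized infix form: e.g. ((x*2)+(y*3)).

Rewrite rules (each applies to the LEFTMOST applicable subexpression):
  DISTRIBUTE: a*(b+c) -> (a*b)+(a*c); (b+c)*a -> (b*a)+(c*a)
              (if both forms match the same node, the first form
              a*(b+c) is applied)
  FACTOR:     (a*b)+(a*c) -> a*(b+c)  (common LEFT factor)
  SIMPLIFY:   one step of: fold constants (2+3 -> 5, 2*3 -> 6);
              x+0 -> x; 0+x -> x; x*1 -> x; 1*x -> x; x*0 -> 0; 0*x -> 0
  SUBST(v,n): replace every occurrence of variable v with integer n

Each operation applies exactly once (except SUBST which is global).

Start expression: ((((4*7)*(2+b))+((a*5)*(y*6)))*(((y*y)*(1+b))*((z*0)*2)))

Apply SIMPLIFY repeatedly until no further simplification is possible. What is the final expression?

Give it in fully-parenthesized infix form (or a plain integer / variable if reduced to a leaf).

Answer: 0

Derivation:
Start: ((((4*7)*(2+b))+((a*5)*(y*6)))*(((y*y)*(1+b))*((z*0)*2)))
Step 1: at LLL: (4*7) -> 28; overall: ((((4*7)*(2+b))+((a*5)*(y*6)))*(((y*y)*(1+b))*((z*0)*2))) -> (((28*(2+b))+((a*5)*(y*6)))*(((y*y)*(1+b))*((z*0)*2)))
Step 2: at RRL: (z*0) -> 0; overall: (((28*(2+b))+((a*5)*(y*6)))*(((y*y)*(1+b))*((z*0)*2))) -> (((28*(2+b))+((a*5)*(y*6)))*(((y*y)*(1+b))*(0*2)))
Step 3: at RR: (0*2) -> 0; overall: (((28*(2+b))+((a*5)*(y*6)))*(((y*y)*(1+b))*(0*2))) -> (((28*(2+b))+((a*5)*(y*6)))*(((y*y)*(1+b))*0))
Step 4: at R: (((y*y)*(1+b))*0) -> 0; overall: (((28*(2+b))+((a*5)*(y*6)))*(((y*y)*(1+b))*0)) -> (((28*(2+b))+((a*5)*(y*6)))*0)
Step 5: at root: (((28*(2+b))+((a*5)*(y*6)))*0) -> 0; overall: (((28*(2+b))+((a*5)*(y*6)))*0) -> 0
Fixed point: 0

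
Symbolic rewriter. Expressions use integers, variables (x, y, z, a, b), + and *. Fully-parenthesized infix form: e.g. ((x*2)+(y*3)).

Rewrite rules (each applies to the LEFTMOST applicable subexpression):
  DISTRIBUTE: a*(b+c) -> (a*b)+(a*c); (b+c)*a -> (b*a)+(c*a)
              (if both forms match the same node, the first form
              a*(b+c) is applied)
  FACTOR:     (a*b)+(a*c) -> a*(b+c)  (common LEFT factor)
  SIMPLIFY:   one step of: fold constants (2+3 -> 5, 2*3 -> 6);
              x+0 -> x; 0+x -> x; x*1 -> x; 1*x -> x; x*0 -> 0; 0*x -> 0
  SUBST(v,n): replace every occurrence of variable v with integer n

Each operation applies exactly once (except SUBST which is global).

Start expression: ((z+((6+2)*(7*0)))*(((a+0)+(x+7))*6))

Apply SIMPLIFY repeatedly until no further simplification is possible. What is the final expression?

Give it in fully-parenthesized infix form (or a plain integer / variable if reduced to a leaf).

Start: ((z+((6+2)*(7*0)))*(((a+0)+(x+7))*6))
Step 1: at LRL: (6+2) -> 8; overall: ((z+((6+2)*(7*0)))*(((a+0)+(x+7))*6)) -> ((z+(8*(7*0)))*(((a+0)+(x+7))*6))
Step 2: at LRR: (7*0) -> 0; overall: ((z+(8*(7*0)))*(((a+0)+(x+7))*6)) -> ((z+(8*0))*(((a+0)+(x+7))*6))
Step 3: at LR: (8*0) -> 0; overall: ((z+(8*0))*(((a+0)+(x+7))*6)) -> ((z+0)*(((a+0)+(x+7))*6))
Step 4: at L: (z+0) -> z; overall: ((z+0)*(((a+0)+(x+7))*6)) -> (z*(((a+0)+(x+7))*6))
Step 5: at RLL: (a+0) -> a; overall: (z*(((a+0)+(x+7))*6)) -> (z*((a+(x+7))*6))
Fixed point: (z*((a+(x+7))*6))

Answer: (z*((a+(x+7))*6))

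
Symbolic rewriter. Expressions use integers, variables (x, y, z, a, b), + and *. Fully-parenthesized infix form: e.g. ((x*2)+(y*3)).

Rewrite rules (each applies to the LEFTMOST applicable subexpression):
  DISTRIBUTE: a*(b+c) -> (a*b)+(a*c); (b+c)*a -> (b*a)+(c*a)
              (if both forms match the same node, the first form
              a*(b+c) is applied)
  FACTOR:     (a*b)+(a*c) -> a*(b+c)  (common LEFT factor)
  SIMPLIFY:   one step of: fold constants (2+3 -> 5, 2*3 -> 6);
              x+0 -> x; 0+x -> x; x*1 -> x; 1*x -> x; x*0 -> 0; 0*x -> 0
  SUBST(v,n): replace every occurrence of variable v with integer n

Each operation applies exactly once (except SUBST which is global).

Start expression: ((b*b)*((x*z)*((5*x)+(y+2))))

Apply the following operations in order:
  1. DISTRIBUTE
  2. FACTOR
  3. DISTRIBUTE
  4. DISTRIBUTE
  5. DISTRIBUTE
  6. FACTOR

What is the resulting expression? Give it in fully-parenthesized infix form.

Start: ((b*b)*((x*z)*((5*x)+(y+2))))
Apply DISTRIBUTE at R (target: ((x*z)*((5*x)+(y+2)))): ((b*b)*((x*z)*((5*x)+(y+2)))) -> ((b*b)*(((x*z)*(5*x))+((x*z)*(y+2))))
Apply FACTOR at R (target: (((x*z)*(5*x))+((x*z)*(y+2)))): ((b*b)*(((x*z)*(5*x))+((x*z)*(y+2)))) -> ((b*b)*((x*z)*((5*x)+(y+2))))
Apply DISTRIBUTE at R (target: ((x*z)*((5*x)+(y+2)))): ((b*b)*((x*z)*((5*x)+(y+2)))) -> ((b*b)*(((x*z)*(5*x))+((x*z)*(y+2))))
Apply DISTRIBUTE at root (target: ((b*b)*(((x*z)*(5*x))+((x*z)*(y+2))))): ((b*b)*(((x*z)*(5*x))+((x*z)*(y+2)))) -> (((b*b)*((x*z)*(5*x)))+((b*b)*((x*z)*(y+2))))
Apply DISTRIBUTE at RR (target: ((x*z)*(y+2))): (((b*b)*((x*z)*(5*x)))+((b*b)*((x*z)*(y+2)))) -> (((b*b)*((x*z)*(5*x)))+((b*b)*(((x*z)*y)+((x*z)*2))))
Apply FACTOR at root (target: (((b*b)*((x*z)*(5*x)))+((b*b)*(((x*z)*y)+((x*z)*2))))): (((b*b)*((x*z)*(5*x)))+((b*b)*(((x*z)*y)+((x*z)*2)))) -> ((b*b)*(((x*z)*(5*x))+(((x*z)*y)+((x*z)*2))))

Answer: ((b*b)*(((x*z)*(5*x))+(((x*z)*y)+((x*z)*2))))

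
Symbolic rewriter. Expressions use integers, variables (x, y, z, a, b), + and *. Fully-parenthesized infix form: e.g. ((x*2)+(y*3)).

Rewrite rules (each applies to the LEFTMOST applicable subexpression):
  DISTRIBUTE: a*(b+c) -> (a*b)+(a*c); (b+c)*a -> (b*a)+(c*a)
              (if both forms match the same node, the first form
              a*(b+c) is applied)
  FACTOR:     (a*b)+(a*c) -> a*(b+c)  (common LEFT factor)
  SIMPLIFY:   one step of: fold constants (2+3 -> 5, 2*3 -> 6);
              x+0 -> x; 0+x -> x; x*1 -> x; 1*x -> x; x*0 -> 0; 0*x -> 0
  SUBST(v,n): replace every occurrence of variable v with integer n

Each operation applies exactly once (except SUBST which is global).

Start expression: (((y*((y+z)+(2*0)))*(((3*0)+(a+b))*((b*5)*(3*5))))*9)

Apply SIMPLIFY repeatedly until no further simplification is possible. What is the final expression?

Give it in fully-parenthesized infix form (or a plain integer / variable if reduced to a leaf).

Answer: (((y*(y+z))*((a+b)*((b*5)*15)))*9)

Derivation:
Start: (((y*((y+z)+(2*0)))*(((3*0)+(a+b))*((b*5)*(3*5))))*9)
Step 1: at LLRR: (2*0) -> 0; overall: (((y*((y+z)+(2*0)))*(((3*0)+(a+b))*((b*5)*(3*5))))*9) -> (((y*((y+z)+0))*(((3*0)+(a+b))*((b*5)*(3*5))))*9)
Step 2: at LLR: ((y+z)+0) -> (y+z); overall: (((y*((y+z)+0))*(((3*0)+(a+b))*((b*5)*(3*5))))*9) -> (((y*(y+z))*(((3*0)+(a+b))*((b*5)*(3*5))))*9)
Step 3: at LRLL: (3*0) -> 0; overall: (((y*(y+z))*(((3*0)+(a+b))*((b*5)*(3*5))))*9) -> (((y*(y+z))*((0+(a+b))*((b*5)*(3*5))))*9)
Step 4: at LRL: (0+(a+b)) -> (a+b); overall: (((y*(y+z))*((0+(a+b))*((b*5)*(3*5))))*9) -> (((y*(y+z))*((a+b)*((b*5)*(3*5))))*9)
Step 5: at LRRR: (3*5) -> 15; overall: (((y*(y+z))*((a+b)*((b*5)*(3*5))))*9) -> (((y*(y+z))*((a+b)*((b*5)*15)))*9)
Fixed point: (((y*(y+z))*((a+b)*((b*5)*15)))*9)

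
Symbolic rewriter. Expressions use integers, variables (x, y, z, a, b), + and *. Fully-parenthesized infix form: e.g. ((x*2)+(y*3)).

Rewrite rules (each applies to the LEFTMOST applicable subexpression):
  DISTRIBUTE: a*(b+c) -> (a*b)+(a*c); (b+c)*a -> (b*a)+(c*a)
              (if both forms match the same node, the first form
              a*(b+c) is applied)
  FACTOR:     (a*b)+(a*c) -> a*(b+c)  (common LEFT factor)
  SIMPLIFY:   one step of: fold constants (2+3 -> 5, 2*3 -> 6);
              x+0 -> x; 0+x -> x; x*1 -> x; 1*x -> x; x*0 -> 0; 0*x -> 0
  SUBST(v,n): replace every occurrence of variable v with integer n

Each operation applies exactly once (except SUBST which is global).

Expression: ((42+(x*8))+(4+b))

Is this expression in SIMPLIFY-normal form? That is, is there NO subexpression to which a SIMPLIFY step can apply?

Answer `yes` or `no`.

Answer: yes

Derivation:
Expression: ((42+(x*8))+(4+b))
Scanning for simplifiable subexpressions (pre-order)...
  at root: ((42+(x*8))+(4+b)) (not simplifiable)
  at L: (42+(x*8)) (not simplifiable)
  at LR: (x*8) (not simplifiable)
  at R: (4+b) (not simplifiable)
Result: no simplifiable subexpression found -> normal form.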